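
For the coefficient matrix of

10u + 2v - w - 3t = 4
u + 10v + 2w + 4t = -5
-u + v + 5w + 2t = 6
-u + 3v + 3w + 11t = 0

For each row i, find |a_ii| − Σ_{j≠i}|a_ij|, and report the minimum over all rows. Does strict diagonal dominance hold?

row 1: |10| − (2+1+3) = 4
row 2: |10| − (1+2+4) = 3
row 3: |5| − (1+1+2) = 1
row 4: |11| − (1+3+3) = 4
minimum over rows = 1 → strictly diagonally dominant (convergence guaranteed)

1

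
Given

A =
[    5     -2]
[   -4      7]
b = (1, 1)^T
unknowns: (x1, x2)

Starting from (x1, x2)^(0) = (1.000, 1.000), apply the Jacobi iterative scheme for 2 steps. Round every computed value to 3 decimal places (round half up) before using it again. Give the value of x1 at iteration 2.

0.486

Iteration 1:
  x1 = (1 - (-2)·1.000) / (5) = 0.600
  x2 = (1 - (-4)·1.000) / (7) = 0.714
Iteration 2:
  x1 = (1 - (-2)·0.714) / (5) = 0.486
  x2 = (1 - (-4)·0.600) / (7) = 0.486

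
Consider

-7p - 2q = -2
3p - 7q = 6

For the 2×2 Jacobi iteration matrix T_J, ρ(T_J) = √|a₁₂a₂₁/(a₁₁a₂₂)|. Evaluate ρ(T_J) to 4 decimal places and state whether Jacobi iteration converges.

a₁₂a₂₁/(a₁₁a₂₂) = (-2)·(3) / ((-7)·(-7)) = -0.122449
ρ = √|-0.122449| = √0.122449 = 0.3499
ρ < 1, so Jacobi converges

0.3499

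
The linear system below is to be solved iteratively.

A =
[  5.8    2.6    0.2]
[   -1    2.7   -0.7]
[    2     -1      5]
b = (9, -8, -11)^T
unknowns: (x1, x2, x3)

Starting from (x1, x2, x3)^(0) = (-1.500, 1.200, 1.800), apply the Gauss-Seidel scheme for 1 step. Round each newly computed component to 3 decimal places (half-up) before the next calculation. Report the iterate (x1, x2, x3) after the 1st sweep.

(0.952, -2.144, -3.010)

Iteration 1:
  x1 = (9 - (2.6)·1.200 - (0.2)·1.800) / (5.8) = 0.952
  x2 = (-8 - (-1)·0.952 - (-0.7)·1.800) / (2.7) = -2.144
  x3 = (-11 - (2)·0.952 - (-1)·-2.144) / (5) = -3.010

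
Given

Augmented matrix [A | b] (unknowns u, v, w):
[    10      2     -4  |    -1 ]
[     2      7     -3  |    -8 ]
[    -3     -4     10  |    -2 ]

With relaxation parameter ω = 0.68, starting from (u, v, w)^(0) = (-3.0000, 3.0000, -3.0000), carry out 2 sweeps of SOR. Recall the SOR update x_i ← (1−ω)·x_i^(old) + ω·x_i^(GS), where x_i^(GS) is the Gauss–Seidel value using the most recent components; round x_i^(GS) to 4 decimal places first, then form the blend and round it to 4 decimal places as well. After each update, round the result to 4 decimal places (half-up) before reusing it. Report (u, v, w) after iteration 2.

(-1.1960, -1.0995, -1.1989)

Iteration 1:
  u: GS value = (-1 - (2)·3.0000 - (-4)·-3.0000) / (10) = -1.9000;  u ← (1−ω)·-3.0000 + ω·-1.9000 = -2.2520
  v: GS value = (-8 - (2)·-2.2520 - (-3)·-3.0000) / (7) = -1.7851;  v ← (1−ω)·3.0000 + ω·-1.7851 = -0.2539
  w: GS value = (-2 - (-3)·-2.2520 - (-4)·-0.2539) / (10) = -0.9772;  w ← (1−ω)·-3.0000 + ω·-0.9772 = -1.6245
Iteration 2:
  u: GS value = (-1 - (2)·-0.2539 - (-4)·-1.6245) / (10) = -0.6990;  u ← (1−ω)·-2.2520 + ω·-0.6990 = -1.1960
  v: GS value = (-8 - (2)·-1.1960 - (-3)·-1.6245) / (7) = -1.4974;  v ← (1−ω)·-0.2539 + ω·-1.4974 = -1.0995
  w: GS value = (-2 - (-3)·-1.1960 - (-4)·-1.0995) / (10) = -0.9986;  w ← (1−ω)·-1.6245 + ω·-0.9986 = -1.1989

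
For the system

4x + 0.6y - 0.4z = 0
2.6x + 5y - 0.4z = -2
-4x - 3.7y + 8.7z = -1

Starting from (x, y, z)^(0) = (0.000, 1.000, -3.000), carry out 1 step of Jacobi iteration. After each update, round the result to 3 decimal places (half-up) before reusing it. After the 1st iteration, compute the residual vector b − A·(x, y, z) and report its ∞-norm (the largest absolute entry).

Iteration 1:
  x = (0 - (0.6)·1.000 - (-0.4)·-3.000) / (4) = -0.450
  y = (-2 - (2.6)·0.000 - (-0.4)·-3.000) / (5) = -0.640
  z = (-1 - (-4)·0.000 - (-3.7)·1.000) / (8.7) = 0.310
Residual b − A·x = (2.308, 2.494, -7.865); ∞-norm = 7.865

7.865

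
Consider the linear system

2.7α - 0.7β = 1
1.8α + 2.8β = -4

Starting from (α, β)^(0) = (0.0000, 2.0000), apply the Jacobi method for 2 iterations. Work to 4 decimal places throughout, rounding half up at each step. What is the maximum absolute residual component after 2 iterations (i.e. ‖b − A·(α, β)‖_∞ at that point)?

1.6000

Iteration 1:
  α = (1 - (-0.7)·2.0000) / (2.7) = 0.8889
  β = (-4 - (1.8)·0.0000) / (2.8) = -1.4286
Iteration 2:
  α = (1 - (-0.7)·-1.4286) / (2.7) = 0.0000
  β = (-4 - (1.8)·0.8889) / (2.8) = -2.0000
Residual b − A·x = (-0.4000, 1.6000); ∞-norm = 1.6000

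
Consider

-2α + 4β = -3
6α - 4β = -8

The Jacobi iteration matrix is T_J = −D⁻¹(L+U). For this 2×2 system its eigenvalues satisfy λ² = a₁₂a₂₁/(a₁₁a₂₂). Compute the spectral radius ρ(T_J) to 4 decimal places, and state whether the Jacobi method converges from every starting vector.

1.7321

a₁₂a₂₁/(a₁₁a₂₂) = (4)·(6) / ((-2)·(-4)) = 3.000000
ρ = √|3.000000| = √3.000000 = 1.7321
ρ > 1, so Jacobi diverges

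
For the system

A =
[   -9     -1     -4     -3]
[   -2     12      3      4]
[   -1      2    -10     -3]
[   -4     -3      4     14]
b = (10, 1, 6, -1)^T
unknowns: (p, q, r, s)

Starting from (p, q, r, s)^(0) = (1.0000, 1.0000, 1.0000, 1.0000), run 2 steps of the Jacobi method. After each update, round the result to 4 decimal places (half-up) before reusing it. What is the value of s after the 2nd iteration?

-0.4857

Iteration 1:
  p = (10 - (-1)·1.0000 - (-4)·1.0000 - (-3)·1.0000) / (-9) = -2.0000
  q = (1 - (-2)·1.0000 - (3)·1.0000 - (4)·1.0000) / (12) = -0.3333
  r = (6 - (-1)·1.0000 - (2)·1.0000 - (-3)·1.0000) / (-10) = -0.8000
  s = (-1 - (-4)·1.0000 - (-3)·1.0000 - (4)·1.0000) / (14) = 0.1429
Iteration 2:
  p = (10 - (-1)·-0.3333 - (-4)·-0.8000 - (-3)·0.1429) / (-9) = -0.7662
  q = (1 - (-2)·-2.0000 - (3)·-0.8000 - (4)·0.1429) / (12) = -0.0976
  r = (6 - (-1)·-2.0000 - (2)·-0.3333 - (-3)·0.1429) / (-10) = -0.5095
  s = (-1 - (-4)·-2.0000 - (-3)·-0.3333 - (4)·-0.8000) / (14) = -0.4857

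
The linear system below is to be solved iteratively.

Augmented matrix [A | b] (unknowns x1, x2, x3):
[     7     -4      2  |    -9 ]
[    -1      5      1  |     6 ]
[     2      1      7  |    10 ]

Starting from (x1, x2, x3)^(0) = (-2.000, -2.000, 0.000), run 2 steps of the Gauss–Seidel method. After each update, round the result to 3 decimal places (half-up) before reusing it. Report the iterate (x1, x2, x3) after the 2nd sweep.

(-1.455, 0.505, 1.772)

Iteration 1:
  x1 = (-9 - (-4)·-2.000 - (2)·0.000) / (7) = -2.429
  x2 = (6 - (-1)·-2.429 - (1)·0.000) / (5) = 0.714
  x3 = (10 - (2)·-2.429 - (1)·0.714) / (7) = 2.021
Iteration 2:
  x1 = (-9 - (-4)·0.714 - (2)·2.021) / (7) = -1.455
  x2 = (6 - (-1)·-1.455 - (1)·2.021) / (5) = 0.505
  x3 = (10 - (2)·-1.455 - (1)·0.505) / (7) = 1.772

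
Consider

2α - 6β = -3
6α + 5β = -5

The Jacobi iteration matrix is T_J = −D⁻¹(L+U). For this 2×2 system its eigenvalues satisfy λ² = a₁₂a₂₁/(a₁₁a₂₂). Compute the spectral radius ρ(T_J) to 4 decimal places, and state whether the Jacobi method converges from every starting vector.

a₁₂a₂₁/(a₁₁a₂₂) = (-6)·(6) / ((2)·(5)) = -3.600000
ρ = √|-3.600000| = √3.600000 = 1.8974
ρ > 1, so Jacobi diverges

1.8974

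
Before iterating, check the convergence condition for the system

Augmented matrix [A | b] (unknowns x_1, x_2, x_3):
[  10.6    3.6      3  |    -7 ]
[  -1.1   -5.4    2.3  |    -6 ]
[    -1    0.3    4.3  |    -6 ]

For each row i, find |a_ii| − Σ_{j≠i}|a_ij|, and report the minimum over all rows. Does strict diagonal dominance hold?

row 1: |10.6| − (3.6+3) = 4
row 2: |-5.4| − (1.1+2.3) = 2
row 3: |4.3| − (1+0.3) = 3
minimum over rows = 2 → strictly diagonally dominant (convergence guaranteed)

2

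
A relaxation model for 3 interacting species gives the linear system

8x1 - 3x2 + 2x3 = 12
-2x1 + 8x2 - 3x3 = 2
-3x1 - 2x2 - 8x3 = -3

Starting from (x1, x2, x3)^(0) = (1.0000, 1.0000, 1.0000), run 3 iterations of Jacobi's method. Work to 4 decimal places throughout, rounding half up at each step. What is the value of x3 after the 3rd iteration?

Iteration 1:
  x1 = (12 - (-3)·1.0000 - (2)·1.0000) / (8) = 1.6250
  x2 = (2 - (-2)·1.0000 - (-3)·1.0000) / (8) = 0.8750
  x3 = (-3 - (-3)·1.0000 - (-2)·1.0000) / (-8) = -0.2500
Iteration 2:
  x1 = (12 - (-3)·0.8750 - (2)·-0.2500) / (8) = 1.8906
  x2 = (2 - (-2)·1.6250 - (-3)·-0.2500) / (8) = 0.5625
  x3 = (-3 - (-3)·1.6250 - (-2)·0.8750) / (-8) = -0.4531
Iteration 3:
  x1 = (12 - (-3)·0.5625 - (2)·-0.4531) / (8) = 1.8242
  x2 = (2 - (-2)·1.8906 - (-3)·-0.4531) / (8) = 0.5527
  x3 = (-3 - (-3)·1.8906 - (-2)·0.5625) / (-8) = -0.4746

-0.4746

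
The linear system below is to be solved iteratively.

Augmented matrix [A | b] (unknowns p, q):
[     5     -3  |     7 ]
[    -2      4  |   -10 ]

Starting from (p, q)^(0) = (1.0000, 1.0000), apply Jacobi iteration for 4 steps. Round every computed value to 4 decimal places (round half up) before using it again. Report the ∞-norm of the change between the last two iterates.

Iteration 1:
  p = (7 - (-3)·1.0000) / (5) = 2.0000
  q = (-10 - (-2)·1.0000) / (4) = -2.0000
Iteration 2:
  p = (7 - (-3)·-2.0000) / (5) = 0.2000
  q = (-10 - (-2)·2.0000) / (4) = -1.5000
Iteration 3:
  p = (7 - (-3)·-1.5000) / (5) = 0.5000
  q = (-10 - (-2)·0.2000) / (4) = -2.4000
Iteration 4:
  p = (7 - (-3)·-2.4000) / (5) = -0.0400
  q = (-10 - (-2)·0.5000) / (4) = -2.2500
Change: (-0.5400, 0.1500) → max |·| = 0.5400

0.5400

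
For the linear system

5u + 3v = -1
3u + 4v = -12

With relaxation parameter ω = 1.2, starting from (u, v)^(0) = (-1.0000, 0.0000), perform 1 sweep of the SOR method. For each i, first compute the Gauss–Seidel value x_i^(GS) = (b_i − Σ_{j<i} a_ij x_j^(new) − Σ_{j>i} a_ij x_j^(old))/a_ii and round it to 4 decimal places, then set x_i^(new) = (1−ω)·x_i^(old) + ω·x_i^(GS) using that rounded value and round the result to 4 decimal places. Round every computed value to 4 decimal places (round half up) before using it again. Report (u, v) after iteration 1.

Iteration 1:
  u: GS value = (-1 - (3)·0.0000) / (5) = -0.2000;  u ← (1−ω)·-1.0000 + ω·-0.2000 = -0.0400
  v: GS value = (-12 - (3)·-0.0400) / (4) = -2.9700;  v ← (1−ω)·0.0000 + ω·-2.9700 = -3.5640

(-0.0400, -3.5640)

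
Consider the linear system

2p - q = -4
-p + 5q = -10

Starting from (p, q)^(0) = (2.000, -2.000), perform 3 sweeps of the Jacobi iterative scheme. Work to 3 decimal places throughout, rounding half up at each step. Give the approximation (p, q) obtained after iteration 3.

Iteration 1:
  p = (-4 - (-1)·-2.000) / (2) = -3.000
  q = (-10 - (-1)·2.000) / (5) = -1.600
Iteration 2:
  p = (-4 - (-1)·-1.600) / (2) = -2.800
  q = (-10 - (-1)·-3.000) / (5) = -2.600
Iteration 3:
  p = (-4 - (-1)·-2.600) / (2) = -3.300
  q = (-10 - (-1)·-2.800) / (5) = -2.560

(-3.300, -2.560)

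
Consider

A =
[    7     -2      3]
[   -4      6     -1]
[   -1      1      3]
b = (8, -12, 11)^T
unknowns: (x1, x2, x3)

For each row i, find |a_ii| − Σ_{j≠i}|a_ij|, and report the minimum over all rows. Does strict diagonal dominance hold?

row 1: |7| − (2+3) = 2
row 2: |6| − (4+1) = 1
row 3: |3| − (1+1) = 1
minimum over rows = 1 → strictly diagonally dominant (convergence guaranteed)

1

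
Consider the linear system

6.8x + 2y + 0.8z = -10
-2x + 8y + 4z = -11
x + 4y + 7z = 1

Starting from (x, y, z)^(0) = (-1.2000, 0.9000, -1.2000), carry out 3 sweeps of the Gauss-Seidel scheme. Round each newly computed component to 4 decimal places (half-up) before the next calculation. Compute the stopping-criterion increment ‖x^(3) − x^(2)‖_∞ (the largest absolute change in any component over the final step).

0.2404

Iteration 1:
  x = (-10 - (2)·0.9000 - (0.8)·-1.2000) / (6.8) = -1.5941
  y = (-11 - (-2)·-1.5941 - (4)·-1.2000) / (8) = -1.1735
  z = (1 - (1)·-1.5941 - (4)·-1.1735) / (7) = 1.0412
Iteration 2:
  x = (-10 - (2)·-1.1735 - (0.8)·1.0412) / (6.8) = -1.2479
  y = (-11 - (-2)·-1.2479 - (4)·1.0412) / (8) = -2.2076
  z = (1 - (1)·-1.2479 - (4)·-2.2076) / (7) = 1.5826
Iteration 3:
  x = (-10 - (2)·-2.2076 - (0.8)·1.5826) / (6.8) = -1.0075
  y = (-11 - (-2)·-1.0075 - (4)·1.5826) / (8) = -2.4182
  z = (1 - (1)·-1.0075 - (4)·-2.4182) / (7) = 1.6686
Change: (0.2404, -0.2106, 0.0860) → max |·| = 0.2404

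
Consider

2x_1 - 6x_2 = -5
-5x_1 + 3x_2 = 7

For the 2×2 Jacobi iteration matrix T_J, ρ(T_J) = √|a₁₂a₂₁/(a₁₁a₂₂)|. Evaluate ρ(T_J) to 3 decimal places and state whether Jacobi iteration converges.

2.236

a₁₂a₂₁/(a₁₁a₂₂) = (-6)·(-5) / ((2)·(3)) = 5.000000
ρ = √|5.000000| = √5.000000 = 2.236
ρ > 1, so Jacobi diverges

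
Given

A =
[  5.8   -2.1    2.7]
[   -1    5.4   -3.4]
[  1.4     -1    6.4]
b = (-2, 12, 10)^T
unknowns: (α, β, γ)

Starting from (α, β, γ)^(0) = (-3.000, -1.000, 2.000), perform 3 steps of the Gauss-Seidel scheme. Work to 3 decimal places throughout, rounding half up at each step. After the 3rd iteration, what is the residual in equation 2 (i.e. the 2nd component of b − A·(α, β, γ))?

Iteration 1:
  α = (-2 - (-2.1)·-1.000 - (2.7)·2.000) / (5.8) = -1.638
  β = (12 - (-1)·-1.638 - (-3.4)·2.000) / (5.4) = 3.178
  γ = (10 - (1.4)·-1.638 - (-1)·3.178) / (6.4) = 2.417
Iteration 2:
  α = (-2 - (-2.1)·3.178 - (2.7)·2.417) / (5.8) = -0.319
  β = (12 - (-1)·-0.319 - (-3.4)·2.417) / (5.4) = 3.685
  γ = (10 - (1.4)·-0.319 - (-1)·3.685) / (6.4) = 2.208
Iteration 3:
  α = (-2 - (-2.1)·3.685 - (2.7)·2.208) / (5.8) = -0.038
  β = (12 - (-1)·-0.038 - (-3.4)·2.208) / (5.4) = 3.605
  γ = (10 - (1.4)·-0.038 - (-1)·3.605) / (6.4) = 2.134
Residual b − A·x = (0.029, -0.249, 0.001)

-0.249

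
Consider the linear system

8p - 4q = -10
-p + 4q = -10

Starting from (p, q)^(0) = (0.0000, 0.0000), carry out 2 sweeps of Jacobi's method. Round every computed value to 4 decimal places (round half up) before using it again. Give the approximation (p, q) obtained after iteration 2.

(-2.5000, -2.8125)

Iteration 1:
  p = (-10 - (-4)·0.0000) / (8) = -1.2500
  q = (-10 - (-1)·0.0000) / (4) = -2.5000
Iteration 2:
  p = (-10 - (-4)·-2.5000) / (8) = -2.5000
  q = (-10 - (-1)·-1.2500) / (4) = -2.8125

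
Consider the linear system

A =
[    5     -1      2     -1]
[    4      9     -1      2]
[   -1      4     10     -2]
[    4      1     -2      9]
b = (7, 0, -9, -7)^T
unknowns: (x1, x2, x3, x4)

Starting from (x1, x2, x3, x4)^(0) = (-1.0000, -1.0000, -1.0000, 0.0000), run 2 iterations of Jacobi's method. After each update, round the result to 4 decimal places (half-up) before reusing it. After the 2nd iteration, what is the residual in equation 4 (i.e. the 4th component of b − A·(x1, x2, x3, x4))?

Iteration 1:
  x1 = (7 - (-1)·-1.0000 - (2)·-1.0000 - (-1)·0.0000) / (5) = 1.6000
  x2 = (0 - (4)·-1.0000 - (-1)·-1.0000 - (2)·0.0000) / (9) = 0.3333
  x3 = (-9 - (-1)·-1.0000 - (4)·-1.0000 - (-2)·0.0000) / (10) = -0.6000
  x4 = (-7 - (4)·-1.0000 - (1)·-1.0000 - (-2)·-1.0000) / (9) = -0.4444
Iteration 2:
  x1 = (7 - (-1)·0.3333 - (2)·-0.6000 - (-1)·-0.4444) / (5) = 1.6178
  x2 = (0 - (4)·1.6000 - (-1)·-0.6000 - (2)·-0.4444) / (9) = -0.6790
  x3 = (-9 - (-1)·1.6000 - (4)·0.3333 - (-2)·-0.4444) / (10) = -0.9622
  x4 = (-7 - (4)·1.6000 - (1)·0.3333 - (-2)·-0.6000) / (9) = -1.6593
Residual b − A·x = (-1.5029, 1.9962, 1.6372, 0.2171)

0.2171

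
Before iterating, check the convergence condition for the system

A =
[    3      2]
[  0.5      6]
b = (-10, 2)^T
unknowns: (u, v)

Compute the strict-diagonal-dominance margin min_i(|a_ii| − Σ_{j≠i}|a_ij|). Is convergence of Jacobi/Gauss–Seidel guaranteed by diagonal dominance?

1

row 1: |3| − (2) = 1
row 2: |6| − (0.5) = 5.5
minimum over rows = 1 → strictly diagonally dominant (convergence guaranteed)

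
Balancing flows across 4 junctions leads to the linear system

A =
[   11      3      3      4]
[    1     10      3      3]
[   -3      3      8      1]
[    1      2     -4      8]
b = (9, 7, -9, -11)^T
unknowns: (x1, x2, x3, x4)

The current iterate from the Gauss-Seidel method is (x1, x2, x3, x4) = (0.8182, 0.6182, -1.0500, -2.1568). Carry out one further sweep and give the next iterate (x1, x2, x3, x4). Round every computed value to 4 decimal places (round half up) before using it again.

(1.7202, 1.4900, -0.7691, -2.3471)

One sweep:
  x1 = (9 - (3)·0.6182 - (3)·-1.0500 - (4)·-2.1568) / (11) = 1.7202
  x2 = (7 - (1)·1.7202 - (3)·-1.0500 - (3)·-2.1568) / (10) = 1.4900
  x3 = (-9 - (-3)·1.7202 - (3)·1.4900 - (1)·-2.1568) / (8) = -0.7691
  x4 = (-11 - (1)·1.7202 - (2)·1.4900 - (-4)·-0.7691) / (8) = -2.3471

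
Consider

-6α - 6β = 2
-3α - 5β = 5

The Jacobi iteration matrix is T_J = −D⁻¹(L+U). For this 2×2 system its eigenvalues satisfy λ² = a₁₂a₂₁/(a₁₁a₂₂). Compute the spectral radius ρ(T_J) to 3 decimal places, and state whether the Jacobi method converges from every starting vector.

a₁₂a₂₁/(a₁₁a₂₂) = (-6)·(-3) / ((-6)·(-5)) = 0.600000
ρ = √|0.600000| = √0.600000 = 0.775
ρ < 1, so Jacobi converges

0.775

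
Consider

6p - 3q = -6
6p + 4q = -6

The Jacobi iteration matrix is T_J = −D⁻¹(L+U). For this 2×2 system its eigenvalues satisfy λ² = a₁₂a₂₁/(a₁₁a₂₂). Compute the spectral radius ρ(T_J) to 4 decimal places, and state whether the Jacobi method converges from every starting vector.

0.8660

a₁₂a₂₁/(a₁₁a₂₂) = (-3)·(6) / ((6)·(4)) = -0.750000
ρ = √|-0.750000| = √0.750000 = 0.8660
ρ < 1, so Jacobi converges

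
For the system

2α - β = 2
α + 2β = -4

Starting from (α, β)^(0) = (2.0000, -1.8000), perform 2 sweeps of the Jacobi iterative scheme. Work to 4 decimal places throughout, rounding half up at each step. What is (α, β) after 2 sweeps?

(-0.5000, -2.0500)

Iteration 1:
  α = (2 - (-1)·-1.8000) / (2) = 0.1000
  β = (-4 - (1)·2.0000) / (2) = -3.0000
Iteration 2:
  α = (2 - (-1)·-3.0000) / (2) = -0.5000
  β = (-4 - (1)·0.1000) / (2) = -2.0500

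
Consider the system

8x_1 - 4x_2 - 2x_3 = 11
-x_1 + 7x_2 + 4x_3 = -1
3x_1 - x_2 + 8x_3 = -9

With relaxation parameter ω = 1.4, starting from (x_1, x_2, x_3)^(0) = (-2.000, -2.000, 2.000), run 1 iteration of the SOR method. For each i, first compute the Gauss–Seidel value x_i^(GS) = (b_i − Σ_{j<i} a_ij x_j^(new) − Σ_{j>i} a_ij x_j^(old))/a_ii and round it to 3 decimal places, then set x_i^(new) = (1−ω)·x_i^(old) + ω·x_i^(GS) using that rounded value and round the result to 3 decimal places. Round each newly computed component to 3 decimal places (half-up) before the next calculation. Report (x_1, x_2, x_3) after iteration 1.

Iteration 1:
  x_1: GS value = (11 - (-4)·-2.000 - (-2)·2.000) / (8) = 0.875;  x_1 ← (1−ω)·-2.000 + ω·0.875 = 2.025
  x_2: GS value = (-1 - (-1)·2.025 - (4)·2.000) / (7) = -0.996;  x_2 ← (1−ω)·-2.000 + ω·-0.996 = -0.594
  x_3: GS value = (-9 - (3)·2.025 - (-1)·-0.594) / (8) = -1.959;  x_3 ← (1−ω)·2.000 + ω·-1.959 = -3.543

(2.025, -0.594, -3.543)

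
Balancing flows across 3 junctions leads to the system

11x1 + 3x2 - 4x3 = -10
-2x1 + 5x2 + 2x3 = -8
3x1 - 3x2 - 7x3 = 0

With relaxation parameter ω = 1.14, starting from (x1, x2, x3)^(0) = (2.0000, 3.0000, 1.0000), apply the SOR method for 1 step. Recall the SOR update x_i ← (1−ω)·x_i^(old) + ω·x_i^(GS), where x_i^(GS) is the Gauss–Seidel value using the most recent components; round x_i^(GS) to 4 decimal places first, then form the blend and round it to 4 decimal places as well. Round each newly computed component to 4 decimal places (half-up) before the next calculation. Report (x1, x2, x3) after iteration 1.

(-1.8345, -3.5365, 0.6915)

Iteration 1:
  x1: GS value = (-10 - (3)·3.0000 - (-4)·1.0000) / (11) = -1.3636;  x1 ← (1−ω)·2.0000 + ω·-1.3636 = -1.8345
  x2: GS value = (-8 - (-2)·-1.8345 - (2)·1.0000) / (5) = -2.7338;  x2 ← (1−ω)·3.0000 + ω·-2.7338 = -3.5365
  x3: GS value = (0 - (3)·-1.8345 - (-3)·-3.5365) / (-7) = 0.7294;  x3 ← (1−ω)·1.0000 + ω·0.7294 = 0.6915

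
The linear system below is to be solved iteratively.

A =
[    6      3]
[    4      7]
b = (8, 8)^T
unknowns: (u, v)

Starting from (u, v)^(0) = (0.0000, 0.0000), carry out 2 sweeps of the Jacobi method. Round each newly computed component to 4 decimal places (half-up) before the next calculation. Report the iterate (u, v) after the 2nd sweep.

(0.7619, 0.3810)

Iteration 1:
  u = (8 - (3)·0.0000) / (6) = 1.3333
  v = (8 - (4)·0.0000) / (7) = 1.1429
Iteration 2:
  u = (8 - (3)·1.1429) / (6) = 0.7619
  v = (8 - (4)·1.3333) / (7) = 0.3810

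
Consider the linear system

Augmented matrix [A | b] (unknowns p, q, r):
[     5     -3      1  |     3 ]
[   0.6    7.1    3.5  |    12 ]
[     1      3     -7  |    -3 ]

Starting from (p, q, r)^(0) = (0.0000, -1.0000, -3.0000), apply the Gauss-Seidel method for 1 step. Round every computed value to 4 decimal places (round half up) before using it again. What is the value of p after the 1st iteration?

0.6000

Iteration 1:
  p = (3 - (-3)·-1.0000 - (1)·-3.0000) / (5) = 0.6000
  q = (12 - (0.6)·0.6000 - (3.5)·-3.0000) / (7.1) = 3.1183
  r = (-3 - (1)·0.6000 - (3)·3.1183) / (-7) = 1.8507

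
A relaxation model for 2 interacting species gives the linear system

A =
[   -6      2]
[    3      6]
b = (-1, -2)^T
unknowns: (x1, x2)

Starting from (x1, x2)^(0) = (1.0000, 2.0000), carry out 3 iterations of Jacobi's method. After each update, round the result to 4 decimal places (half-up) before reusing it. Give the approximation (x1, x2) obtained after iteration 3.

Iteration 1:
  x1 = (-1 - (2)·2.0000) / (-6) = 0.8333
  x2 = (-2 - (3)·1.0000) / (6) = -0.8333
Iteration 2:
  x1 = (-1 - (2)·-0.8333) / (-6) = -0.1111
  x2 = (-2 - (3)·0.8333) / (6) = -0.7500
Iteration 3:
  x1 = (-1 - (2)·-0.7500) / (-6) = -0.0833
  x2 = (-2 - (3)·-0.1111) / (6) = -0.2778

(-0.0833, -0.2778)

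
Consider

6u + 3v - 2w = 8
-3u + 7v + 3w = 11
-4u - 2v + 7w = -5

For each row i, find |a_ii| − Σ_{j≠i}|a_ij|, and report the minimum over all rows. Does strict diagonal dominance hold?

row 1: |6| − (3+2) = 1
row 2: |7| − (3+3) = 1
row 3: |7| − (4+2) = 1
minimum over rows = 1 → strictly diagonally dominant (convergence guaranteed)

1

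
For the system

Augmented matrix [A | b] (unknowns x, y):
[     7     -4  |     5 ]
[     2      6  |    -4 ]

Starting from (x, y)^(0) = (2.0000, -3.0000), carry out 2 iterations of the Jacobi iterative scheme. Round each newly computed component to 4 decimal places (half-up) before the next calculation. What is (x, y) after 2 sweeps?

Iteration 1:
  x = (5 - (-4)·-3.0000) / (7) = -1.0000
  y = (-4 - (2)·2.0000) / (6) = -1.3333
Iteration 2:
  x = (5 - (-4)·-1.3333) / (7) = -0.0476
  y = (-4 - (2)·-1.0000) / (6) = -0.3333

(-0.0476, -0.3333)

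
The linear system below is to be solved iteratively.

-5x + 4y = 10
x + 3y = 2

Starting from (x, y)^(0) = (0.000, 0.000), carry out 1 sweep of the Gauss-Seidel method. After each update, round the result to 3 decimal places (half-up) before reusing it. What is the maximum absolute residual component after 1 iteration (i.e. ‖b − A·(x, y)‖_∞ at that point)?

Iteration 1:
  x = (10 - (4)·0.000) / (-5) = -2.000
  y = (2 - (1)·-2.000) / (3) = 1.333
Residual b − A·x = (-5.332, 0.001); ∞-norm = 5.332

5.332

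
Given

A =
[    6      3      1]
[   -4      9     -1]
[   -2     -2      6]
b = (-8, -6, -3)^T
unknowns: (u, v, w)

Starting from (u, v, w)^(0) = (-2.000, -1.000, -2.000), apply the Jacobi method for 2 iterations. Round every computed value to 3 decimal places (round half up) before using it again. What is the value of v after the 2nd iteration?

-1.056

Iteration 1:
  u = (-8 - (3)·-1.000 - (1)·-2.000) / (6) = -0.500
  v = (-6 - (-4)·-2.000 - (-1)·-2.000) / (9) = -1.778
  w = (-3 - (-2)·-2.000 - (-2)·-1.000) / (6) = -1.500
Iteration 2:
  u = (-8 - (3)·-1.778 - (1)·-1.500) / (6) = -0.194
  v = (-6 - (-4)·-0.500 - (-1)·-1.500) / (9) = -1.056
  w = (-3 - (-2)·-0.500 - (-2)·-1.778) / (6) = -1.259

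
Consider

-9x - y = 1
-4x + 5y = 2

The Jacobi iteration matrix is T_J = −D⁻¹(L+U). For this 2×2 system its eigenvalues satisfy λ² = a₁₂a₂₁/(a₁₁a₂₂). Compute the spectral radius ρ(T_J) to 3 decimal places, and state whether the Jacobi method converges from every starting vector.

a₁₂a₂₁/(a₁₁a₂₂) = (-1)·(-4) / ((-9)·(5)) = -0.088889
ρ = √|-0.088889| = √0.088889 = 0.298
ρ < 1, so Jacobi converges

0.298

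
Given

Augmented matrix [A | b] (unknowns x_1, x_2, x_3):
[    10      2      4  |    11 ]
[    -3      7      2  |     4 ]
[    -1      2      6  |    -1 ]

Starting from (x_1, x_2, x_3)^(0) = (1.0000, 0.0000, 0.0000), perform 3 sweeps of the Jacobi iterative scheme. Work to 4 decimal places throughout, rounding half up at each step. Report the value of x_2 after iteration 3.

Iteration 1:
  x_1 = (11 - (2)·0.0000 - (4)·0.0000) / (10) = 1.1000
  x_2 = (4 - (-3)·1.0000 - (2)·0.0000) / (7) = 1.0000
  x_3 = (-1 - (-1)·1.0000 - (2)·0.0000) / (6) = 0.0000
Iteration 2:
  x_1 = (11 - (2)·1.0000 - (4)·0.0000) / (10) = 0.9000
  x_2 = (4 - (-3)·1.1000 - (2)·0.0000) / (7) = 1.0429
  x_3 = (-1 - (-1)·1.1000 - (2)·1.0000) / (6) = -0.3167
Iteration 3:
  x_1 = (11 - (2)·1.0429 - (4)·-0.3167) / (10) = 1.0181
  x_2 = (4 - (-3)·0.9000 - (2)·-0.3167) / (7) = 1.0476
  x_3 = (-1 - (-1)·0.9000 - (2)·1.0429) / (6) = -0.3643

1.0476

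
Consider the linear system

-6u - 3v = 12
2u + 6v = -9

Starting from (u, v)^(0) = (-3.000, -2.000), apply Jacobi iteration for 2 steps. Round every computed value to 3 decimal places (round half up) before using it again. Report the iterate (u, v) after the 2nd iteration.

(-1.750, -1.167)

Iteration 1:
  u = (12 - (-3)·-2.000) / (-6) = -1.000
  v = (-9 - (2)·-3.000) / (6) = -0.500
Iteration 2:
  u = (12 - (-3)·-0.500) / (-6) = -1.750
  v = (-9 - (2)·-1.000) / (6) = -1.167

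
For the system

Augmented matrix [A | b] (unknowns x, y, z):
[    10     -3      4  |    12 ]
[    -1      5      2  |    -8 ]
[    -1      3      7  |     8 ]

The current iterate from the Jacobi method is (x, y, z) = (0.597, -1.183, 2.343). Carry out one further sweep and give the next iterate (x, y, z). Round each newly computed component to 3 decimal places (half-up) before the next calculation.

(-0.092, -2.418, 1.735)

One sweep:
  x = (12 - (-3)·-1.183 - (4)·2.343) / (10) = -0.092
  y = (-8 - (-1)·0.597 - (2)·2.343) / (5) = -2.418
  z = (8 - (-1)·0.597 - (3)·-1.183) / (7) = 1.735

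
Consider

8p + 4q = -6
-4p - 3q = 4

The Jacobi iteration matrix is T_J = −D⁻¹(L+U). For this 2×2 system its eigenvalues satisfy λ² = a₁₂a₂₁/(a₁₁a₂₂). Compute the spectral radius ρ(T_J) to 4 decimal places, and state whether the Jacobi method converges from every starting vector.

a₁₂a₂₁/(a₁₁a₂₂) = (4)·(-4) / ((8)·(-3)) = 0.666667
ρ = √|0.666667| = √0.666667 = 0.8165
ρ < 1, so Jacobi converges

0.8165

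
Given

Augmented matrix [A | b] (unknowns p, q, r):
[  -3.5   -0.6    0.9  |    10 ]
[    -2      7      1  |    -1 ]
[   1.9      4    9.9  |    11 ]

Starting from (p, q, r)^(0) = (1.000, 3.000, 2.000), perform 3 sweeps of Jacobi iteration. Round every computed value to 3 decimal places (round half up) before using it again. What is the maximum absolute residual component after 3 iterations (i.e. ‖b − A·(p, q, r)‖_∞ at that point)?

0.977

Iteration 1:
  p = (10 - (-0.6)·3.000 - (0.9)·2.000) / (-3.5) = -2.857
  q = (-1 - (-2)·1.000 - (1)·2.000) / (7) = -0.143
  r = (11 - (1.9)·1.000 - (4)·3.000) / (9.9) = -0.293
Iteration 2:
  p = (10 - (-0.6)·-0.143 - (0.9)·-0.293) / (-3.5) = -2.908
  q = (-1 - (-2)·-2.857 - (1)·-0.293) / (7) = -0.917
  r = (11 - (1.9)·-2.857 - (4)·-0.143) / (9.9) = 1.717
Iteration 3:
  p = (10 - (-0.6)·-0.917 - (0.9)·1.717) / (-3.5) = -2.258
  q = (-1 - (-2)·-2.908 - (1)·1.717) / (7) = -1.219
  r = (11 - (1.9)·-2.908 - (4)·-0.917) / (9.9) = 2.040
Residual b − A·x = (-0.470, 0.977, -0.030); ∞-norm = 0.977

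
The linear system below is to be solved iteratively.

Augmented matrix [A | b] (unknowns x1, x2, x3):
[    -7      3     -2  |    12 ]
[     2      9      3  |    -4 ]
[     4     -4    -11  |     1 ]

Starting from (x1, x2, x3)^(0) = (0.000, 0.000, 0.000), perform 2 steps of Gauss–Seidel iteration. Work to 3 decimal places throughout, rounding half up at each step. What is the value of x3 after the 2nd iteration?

Iteration 1:
  x1 = (12 - (3)·0.000 - (-2)·0.000) / (-7) = -1.714
  x2 = (-4 - (2)·-1.714 - (3)·0.000) / (9) = -0.064
  x3 = (1 - (4)·-1.714 - (-4)·-0.064) / (-11) = -0.691
Iteration 2:
  x1 = (12 - (3)·-0.064 - (-2)·-0.691) / (-7) = -1.544
  x2 = (-4 - (2)·-1.544 - (3)·-0.691) / (9) = 0.129
  x3 = (1 - (4)·-1.544 - (-4)·0.129) / (-11) = -0.699

-0.699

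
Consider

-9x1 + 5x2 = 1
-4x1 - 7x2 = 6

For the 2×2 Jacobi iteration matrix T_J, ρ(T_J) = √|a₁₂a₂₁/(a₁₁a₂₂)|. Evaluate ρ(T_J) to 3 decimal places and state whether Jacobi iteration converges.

0.563

a₁₂a₂₁/(a₁₁a₂₂) = (5)·(-4) / ((-9)·(-7)) = -0.317460
ρ = √|-0.317460| = √0.317460 = 0.563
ρ < 1, so Jacobi converges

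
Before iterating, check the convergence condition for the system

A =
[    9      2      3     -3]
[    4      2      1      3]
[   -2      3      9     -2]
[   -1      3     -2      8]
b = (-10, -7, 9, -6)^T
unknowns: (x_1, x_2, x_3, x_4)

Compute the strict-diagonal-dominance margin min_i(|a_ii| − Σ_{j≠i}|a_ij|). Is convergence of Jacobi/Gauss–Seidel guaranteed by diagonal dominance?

-6

row 1: |9| − (2+3+3) = 1
row 2: |2| − (4+1+3) = -6
row 3: |9| − (2+3+2) = 2
row 4: |8| − (1+3+2) = 2
minimum over rows = -6 → not strictly diagonally dominant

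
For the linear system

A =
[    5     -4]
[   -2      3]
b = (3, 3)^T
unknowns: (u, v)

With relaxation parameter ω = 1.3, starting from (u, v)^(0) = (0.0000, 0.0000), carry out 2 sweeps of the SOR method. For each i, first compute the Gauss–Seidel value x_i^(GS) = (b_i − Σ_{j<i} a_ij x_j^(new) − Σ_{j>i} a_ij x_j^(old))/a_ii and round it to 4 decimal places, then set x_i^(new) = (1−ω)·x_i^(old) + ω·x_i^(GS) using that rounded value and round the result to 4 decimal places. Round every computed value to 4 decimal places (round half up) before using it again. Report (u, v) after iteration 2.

(2.6010, 2.9614)

Iteration 1:
  u: GS value = (3 - (-4)·0.0000) / (5) = 0.6000;  u ← (1−ω)·0.0000 + ω·0.6000 = 0.7800
  v: GS value = (3 - (-2)·0.7800) / (3) = 1.5200;  v ← (1−ω)·0.0000 + ω·1.5200 = 1.9760
Iteration 2:
  u: GS value = (3 - (-4)·1.9760) / (5) = 2.1808;  u ← (1−ω)·0.7800 + ω·2.1808 = 2.6010
  v: GS value = (3 - (-2)·2.6010) / (3) = 2.7340;  v ← (1−ω)·1.9760 + ω·2.7340 = 2.9614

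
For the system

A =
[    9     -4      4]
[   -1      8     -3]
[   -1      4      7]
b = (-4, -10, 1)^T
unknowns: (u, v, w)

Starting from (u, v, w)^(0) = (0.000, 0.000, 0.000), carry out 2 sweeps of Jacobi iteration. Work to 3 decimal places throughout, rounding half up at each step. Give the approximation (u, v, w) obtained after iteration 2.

Iteration 1:
  u = (-4 - (-4)·0.000 - (4)·0.000) / (9) = -0.444
  v = (-10 - (-1)·0.000 - (-3)·0.000) / (8) = -1.250
  w = (1 - (-1)·0.000 - (4)·0.000) / (7) = 0.143
Iteration 2:
  u = (-4 - (-4)·-1.250 - (4)·0.143) / (9) = -1.064
  v = (-10 - (-1)·-0.444 - (-3)·0.143) / (8) = -1.252
  w = (1 - (-1)·-0.444 - (4)·-1.250) / (7) = 0.794

(-1.064, -1.252, 0.794)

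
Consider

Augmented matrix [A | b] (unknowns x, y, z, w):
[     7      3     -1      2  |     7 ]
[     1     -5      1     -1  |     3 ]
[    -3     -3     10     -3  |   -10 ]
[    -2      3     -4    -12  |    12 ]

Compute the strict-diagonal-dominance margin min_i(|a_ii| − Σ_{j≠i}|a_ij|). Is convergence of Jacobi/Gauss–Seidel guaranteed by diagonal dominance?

row 1: |7| − (3+1+2) = 1
row 2: |-5| − (1+1+1) = 2
row 3: |10| − (3+3+3) = 1
row 4: |-12| − (2+3+4) = 3
minimum over rows = 1 → strictly diagonally dominant (convergence guaranteed)

1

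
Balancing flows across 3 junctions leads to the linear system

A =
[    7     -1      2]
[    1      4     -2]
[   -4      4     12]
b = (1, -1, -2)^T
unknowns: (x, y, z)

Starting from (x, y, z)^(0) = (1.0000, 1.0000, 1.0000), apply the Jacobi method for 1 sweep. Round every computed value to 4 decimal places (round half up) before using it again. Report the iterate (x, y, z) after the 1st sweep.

Iteration 1:
  x = (1 - (-1)·1.0000 - (2)·1.0000) / (7) = 0.0000
  y = (-1 - (1)·1.0000 - (-2)·1.0000) / (4) = 0.0000
  z = (-2 - (-4)·1.0000 - (4)·1.0000) / (12) = -0.1667

(0.0000, 0.0000, -0.1667)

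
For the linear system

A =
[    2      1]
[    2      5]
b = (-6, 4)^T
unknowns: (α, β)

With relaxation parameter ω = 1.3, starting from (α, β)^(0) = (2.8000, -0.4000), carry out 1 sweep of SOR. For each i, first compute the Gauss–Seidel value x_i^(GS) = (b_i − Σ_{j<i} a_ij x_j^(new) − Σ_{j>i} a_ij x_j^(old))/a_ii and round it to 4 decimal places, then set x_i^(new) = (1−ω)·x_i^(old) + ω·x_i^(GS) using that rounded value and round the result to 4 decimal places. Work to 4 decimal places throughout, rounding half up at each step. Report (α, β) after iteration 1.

Iteration 1:
  α: GS value = (-6 - (1)·-0.4000) / (2) = -2.8000;  α ← (1−ω)·2.8000 + ω·-2.8000 = -4.4800
  β: GS value = (4 - (2)·-4.4800) / (5) = 2.5920;  β ← (1−ω)·-0.4000 + ω·2.5920 = 3.4896

(-4.4800, 3.4896)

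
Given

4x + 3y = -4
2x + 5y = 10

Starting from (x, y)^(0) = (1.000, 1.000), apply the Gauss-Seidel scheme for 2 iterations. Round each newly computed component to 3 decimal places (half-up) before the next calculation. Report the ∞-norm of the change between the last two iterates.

1.275

Iteration 1:
  x = (-4 - (3)·1.000) / (4) = -1.750
  y = (10 - (2)·-1.750) / (5) = 2.700
Iteration 2:
  x = (-4 - (3)·2.700) / (4) = -3.025
  y = (10 - (2)·-3.025) / (5) = 3.210
Change: (-1.275, 0.510) → max |·| = 1.275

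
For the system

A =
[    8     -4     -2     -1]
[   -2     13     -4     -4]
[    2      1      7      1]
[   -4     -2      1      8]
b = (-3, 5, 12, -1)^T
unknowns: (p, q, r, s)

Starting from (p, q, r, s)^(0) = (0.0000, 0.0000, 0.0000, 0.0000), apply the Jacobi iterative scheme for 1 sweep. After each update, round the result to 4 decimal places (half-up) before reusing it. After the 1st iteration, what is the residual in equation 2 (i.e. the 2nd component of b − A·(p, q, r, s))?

5.6074

Iteration 1:
  p = (-3 - (-4)·0.0000 - (-2)·0.0000 - (-1)·0.0000) / (8) = -0.3750
  q = (5 - (-2)·0.0000 - (-4)·0.0000 - (-4)·0.0000) / (13) = 0.3846
  r = (12 - (2)·0.0000 - (1)·0.0000 - (1)·0.0000) / (7) = 1.7143
  s = (-1 - (-4)·0.0000 - (-2)·0.0000 - (1)·0.0000) / (8) = -0.1250
Residual b − A·x = (4.8420, 5.6074, 0.4903, -2.4451)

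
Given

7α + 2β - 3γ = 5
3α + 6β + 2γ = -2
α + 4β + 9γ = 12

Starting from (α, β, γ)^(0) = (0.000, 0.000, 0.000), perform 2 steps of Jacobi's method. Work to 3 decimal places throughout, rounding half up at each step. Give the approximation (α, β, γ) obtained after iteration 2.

(1.381, -1.135, 1.402)

Iteration 1:
  α = (5 - (2)·0.000 - (-3)·0.000) / (7) = 0.714
  β = (-2 - (3)·0.000 - (2)·0.000) / (6) = -0.333
  γ = (12 - (1)·0.000 - (4)·0.000) / (9) = 1.333
Iteration 2:
  α = (5 - (2)·-0.333 - (-3)·1.333) / (7) = 1.381
  β = (-2 - (3)·0.714 - (2)·1.333) / (6) = -1.135
  γ = (12 - (1)·0.714 - (4)·-0.333) / (9) = 1.402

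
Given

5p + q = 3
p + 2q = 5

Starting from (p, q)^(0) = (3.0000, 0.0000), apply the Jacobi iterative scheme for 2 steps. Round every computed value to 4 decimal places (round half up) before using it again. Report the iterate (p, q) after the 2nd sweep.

Iteration 1:
  p = (3 - (1)·0.0000) / (5) = 0.6000
  q = (5 - (1)·3.0000) / (2) = 1.0000
Iteration 2:
  p = (3 - (1)·1.0000) / (5) = 0.4000
  q = (5 - (1)·0.6000) / (2) = 2.2000

(0.4000, 2.2000)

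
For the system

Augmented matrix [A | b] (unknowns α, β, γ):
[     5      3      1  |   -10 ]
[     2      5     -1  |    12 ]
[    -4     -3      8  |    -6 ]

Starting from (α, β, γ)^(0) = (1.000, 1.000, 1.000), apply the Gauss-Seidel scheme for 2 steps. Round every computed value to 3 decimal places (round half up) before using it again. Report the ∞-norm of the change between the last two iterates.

Iteration 1:
  α = (-10 - (3)·1.000 - (1)·1.000) / (5) = -2.800
  β = (12 - (2)·-2.800 - (-1)·1.000) / (5) = 3.720
  γ = (-6 - (-4)·-2.800 - (-3)·3.720) / (8) = -0.755
Iteration 2:
  α = (-10 - (3)·3.720 - (1)·-0.755) / (5) = -4.081
  β = (12 - (2)·-4.081 - (-1)·-0.755) / (5) = 3.881
  γ = (-6 - (-4)·-4.081 - (-3)·3.881) / (8) = -1.335
Change: (-1.281, 0.161, -0.580) → max |·| = 1.281

1.281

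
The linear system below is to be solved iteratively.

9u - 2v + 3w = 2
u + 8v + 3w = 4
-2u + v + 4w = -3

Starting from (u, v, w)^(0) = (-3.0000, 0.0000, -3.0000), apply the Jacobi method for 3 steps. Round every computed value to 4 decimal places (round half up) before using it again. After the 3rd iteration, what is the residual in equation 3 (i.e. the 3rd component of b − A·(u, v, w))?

Iteration 1:
  u = (2 - (-2)·0.0000 - (3)·-3.0000) / (9) = 1.2222
  v = (4 - (1)·-3.0000 - (3)·-3.0000) / (8) = 2.0000
  w = (-3 - (-2)·-3.0000 - (1)·0.0000) / (4) = -2.2500
Iteration 2:
  u = (2 - (-2)·2.0000 - (3)·-2.2500) / (9) = 1.4167
  v = (4 - (1)·1.2222 - (3)·-2.2500) / (8) = 1.1910
  w = (-3 - (-2)·1.2222 - (1)·2.0000) / (4) = -0.6389
Iteration 3:
  u = (2 - (-2)·1.1910 - (3)·-0.6389) / (9) = 0.6999
  v = (4 - (1)·1.4167 - (3)·-0.6389) / (8) = 0.5625
  w = (-3 - (-2)·1.4167 - (1)·1.1910) / (4) = -0.3394
Residual b − A·x = (-2.1559, -0.1817, -0.8051)

-0.8051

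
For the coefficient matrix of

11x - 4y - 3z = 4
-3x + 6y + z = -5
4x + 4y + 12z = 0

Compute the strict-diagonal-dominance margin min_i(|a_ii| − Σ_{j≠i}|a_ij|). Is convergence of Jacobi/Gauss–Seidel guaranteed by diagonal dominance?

2

row 1: |11| − (4+3) = 4
row 2: |6| − (3+1) = 2
row 3: |12| − (4+4) = 4
minimum over rows = 2 → strictly diagonally dominant (convergence guaranteed)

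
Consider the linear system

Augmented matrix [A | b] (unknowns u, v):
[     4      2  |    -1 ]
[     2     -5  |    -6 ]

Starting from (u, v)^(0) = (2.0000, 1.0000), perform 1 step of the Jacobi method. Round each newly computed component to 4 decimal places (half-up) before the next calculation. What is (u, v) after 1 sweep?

(-0.7500, 2.0000)

Iteration 1:
  u = (-1 - (2)·1.0000) / (4) = -0.7500
  v = (-6 - (2)·2.0000) / (-5) = 2.0000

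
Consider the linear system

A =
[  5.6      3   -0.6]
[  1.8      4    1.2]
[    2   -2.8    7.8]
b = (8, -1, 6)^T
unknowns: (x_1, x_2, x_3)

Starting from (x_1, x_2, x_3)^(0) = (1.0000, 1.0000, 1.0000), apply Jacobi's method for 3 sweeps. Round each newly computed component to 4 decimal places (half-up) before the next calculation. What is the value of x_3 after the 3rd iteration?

-0.1035

Iteration 1:
  x_1 = (8 - (3)·1.0000 - (-0.6)·1.0000) / (5.6) = 1.0000
  x_2 = (-1 - (1.8)·1.0000 - (1.2)·1.0000) / (4) = -1.0000
  x_3 = (6 - (2)·1.0000 - (-2.8)·1.0000) / (7.8) = 0.8718
Iteration 2:
  x_1 = (8 - (3)·-1.0000 - (-0.6)·0.8718) / (5.6) = 2.0577
  x_2 = (-1 - (1.8)·1.0000 - (1.2)·0.8718) / (4) = -0.9615
  x_3 = (6 - (2)·1.0000 - (-2.8)·-1.0000) / (7.8) = 0.1538
Iteration 3:
  x_1 = (8 - (3)·-0.9615 - (-0.6)·0.1538) / (5.6) = 1.9601
  x_2 = (-1 - (1.8)·2.0577 - (1.2)·0.1538) / (4) = -1.2221
  x_3 = (6 - (2)·2.0577 - (-2.8)·-0.9615) / (7.8) = -0.1035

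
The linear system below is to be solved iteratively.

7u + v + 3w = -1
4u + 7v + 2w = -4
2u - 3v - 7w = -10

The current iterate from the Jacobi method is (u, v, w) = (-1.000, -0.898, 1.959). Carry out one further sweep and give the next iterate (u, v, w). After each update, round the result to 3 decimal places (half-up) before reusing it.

(-0.854, -0.560, 1.528)

One sweep:
  u = (-1 - (1)·-0.898 - (3)·1.959) / (7) = -0.854
  v = (-4 - (4)·-1.000 - (2)·1.959) / (7) = -0.560
  w = (-10 - (2)·-1.000 - (-3)·-0.898) / (-7) = 1.528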